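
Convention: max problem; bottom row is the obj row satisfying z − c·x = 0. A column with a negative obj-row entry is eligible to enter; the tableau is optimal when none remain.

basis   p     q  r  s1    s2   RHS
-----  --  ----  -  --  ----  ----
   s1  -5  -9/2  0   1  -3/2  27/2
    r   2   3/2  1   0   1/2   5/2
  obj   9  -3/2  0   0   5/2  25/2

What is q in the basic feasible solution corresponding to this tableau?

0

q is not in the basis, so in the current basic feasible solution q = 0.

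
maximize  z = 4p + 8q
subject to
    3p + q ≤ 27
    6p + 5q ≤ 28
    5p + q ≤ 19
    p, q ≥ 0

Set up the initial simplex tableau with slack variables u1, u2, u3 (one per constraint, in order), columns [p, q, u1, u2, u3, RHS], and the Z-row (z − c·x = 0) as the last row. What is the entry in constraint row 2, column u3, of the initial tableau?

0

Slack u3 belongs to constraint 3; its column is the unit vector e_3, so the entry in row 2 is 0.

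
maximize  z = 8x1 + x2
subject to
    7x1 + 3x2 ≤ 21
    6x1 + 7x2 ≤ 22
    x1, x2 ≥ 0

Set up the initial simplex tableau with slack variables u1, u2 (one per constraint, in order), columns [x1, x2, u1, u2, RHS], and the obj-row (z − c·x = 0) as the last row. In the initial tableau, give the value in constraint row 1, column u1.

Slack u1 belongs to constraint 1; its column is the unit vector e_1, so the entry in row 1 is 1.

1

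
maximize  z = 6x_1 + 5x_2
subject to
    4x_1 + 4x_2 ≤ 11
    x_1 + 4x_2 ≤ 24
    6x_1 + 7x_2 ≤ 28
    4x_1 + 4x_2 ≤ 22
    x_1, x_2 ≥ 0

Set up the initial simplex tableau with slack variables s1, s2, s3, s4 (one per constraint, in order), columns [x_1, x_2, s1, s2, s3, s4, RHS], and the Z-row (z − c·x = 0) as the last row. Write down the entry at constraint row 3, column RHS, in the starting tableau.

28

The RHS of constraint 3 is b_3 = 28.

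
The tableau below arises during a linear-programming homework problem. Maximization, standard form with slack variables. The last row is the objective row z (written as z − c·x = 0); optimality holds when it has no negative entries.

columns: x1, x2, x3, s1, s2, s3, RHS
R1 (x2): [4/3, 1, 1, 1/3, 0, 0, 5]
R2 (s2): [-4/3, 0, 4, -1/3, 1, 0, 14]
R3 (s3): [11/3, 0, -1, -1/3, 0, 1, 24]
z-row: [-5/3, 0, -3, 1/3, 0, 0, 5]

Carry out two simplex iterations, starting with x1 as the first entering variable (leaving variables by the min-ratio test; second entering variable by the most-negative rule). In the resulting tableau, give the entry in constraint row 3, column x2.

Ratio test on column x1 — row 1: 5/(4/3) = 15/4; row 2: entry -4/3 ≤ 0; row 3: 24/(11/3) = 72/11. Minimum is 15/4 at row 1 (x2 leaves); pivot element 4/3.
Divide row 1 by 4/3; eliminate column x1 from the other rows.
Second iteration: most negative z-row entry is -7/4 in column x3, so x3 enters.
Ratio test on column x3 — row 1: (15/4)/(3/4) = 5; row 2: 19/5 = 19/5; row 3: entry -15/4 ≤ 0. Minimum is 19/5 at row 2 (s2 leaves); pivot element 5.
Divide row 2 by 5; eliminate column x3 from the other rows.
After both pivots, the entry at constraint row 3, column x2 is -2.

-2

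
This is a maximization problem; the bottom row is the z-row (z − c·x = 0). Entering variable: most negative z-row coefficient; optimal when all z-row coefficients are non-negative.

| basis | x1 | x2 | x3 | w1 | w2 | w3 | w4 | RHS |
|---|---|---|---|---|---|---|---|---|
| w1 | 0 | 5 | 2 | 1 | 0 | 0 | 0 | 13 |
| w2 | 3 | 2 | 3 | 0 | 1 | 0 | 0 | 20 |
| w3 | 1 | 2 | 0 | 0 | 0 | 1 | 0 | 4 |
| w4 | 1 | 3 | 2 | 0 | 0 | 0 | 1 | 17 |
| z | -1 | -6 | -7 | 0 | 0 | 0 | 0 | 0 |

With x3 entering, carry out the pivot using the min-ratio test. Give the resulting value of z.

Ratio test on column x3 — row 1: 13/2 = 13/2; row 2: 20/3 = 20/3; row 3: entry 0 ≤ 0; row 4: 17/2 = 17/2. Minimum is 13/2 at row 1 (w1 leaves); pivot element 2.
Pivot on row 1; the z-row RHS becomes 0 − (-7)·(13/2) = 91/2.

91/2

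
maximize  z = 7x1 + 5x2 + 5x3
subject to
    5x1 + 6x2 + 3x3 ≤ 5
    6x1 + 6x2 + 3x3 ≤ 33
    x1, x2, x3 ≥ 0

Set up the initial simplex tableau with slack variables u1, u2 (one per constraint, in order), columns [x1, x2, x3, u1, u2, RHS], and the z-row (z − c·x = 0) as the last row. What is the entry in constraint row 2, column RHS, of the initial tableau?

33

The RHS of constraint 2 is b_2 = 33.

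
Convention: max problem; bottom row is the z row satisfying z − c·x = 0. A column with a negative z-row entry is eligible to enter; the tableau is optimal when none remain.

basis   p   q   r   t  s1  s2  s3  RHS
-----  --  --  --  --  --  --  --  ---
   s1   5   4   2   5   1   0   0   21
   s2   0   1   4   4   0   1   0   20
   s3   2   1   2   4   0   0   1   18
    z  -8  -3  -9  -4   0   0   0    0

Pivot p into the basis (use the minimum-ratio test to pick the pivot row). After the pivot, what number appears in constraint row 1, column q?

4/5

Ratio test on column p — row 1: 21/5 = 21/5; row 2: entry 0 ≤ 0; row 3: 18/2 = 9. Minimum is 21/5 at row 1 (s1 leaves); pivot element 5.
Divide row 1 by 5; eliminate column p from the other rows.
In the new row 1, the q entry is the old entry divided by the pivot: 4/5 = 4/5.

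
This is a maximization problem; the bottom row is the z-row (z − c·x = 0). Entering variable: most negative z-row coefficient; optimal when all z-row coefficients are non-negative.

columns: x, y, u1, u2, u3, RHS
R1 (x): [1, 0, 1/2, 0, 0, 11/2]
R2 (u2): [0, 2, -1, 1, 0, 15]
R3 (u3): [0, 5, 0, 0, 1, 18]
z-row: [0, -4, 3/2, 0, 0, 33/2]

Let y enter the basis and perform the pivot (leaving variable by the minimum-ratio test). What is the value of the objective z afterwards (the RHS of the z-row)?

309/10

Ratio test on column y — row 1: entry 0 ≤ 0; row 2: 15/2 = 15/2; row 3: 18/5 = 18/5. Minimum is 18/5 at row 3 (u3 leaves); pivot element 5.
Pivot on row 3; the z-row RHS becomes 33/2 − (-4)·(18/5) = 309/10.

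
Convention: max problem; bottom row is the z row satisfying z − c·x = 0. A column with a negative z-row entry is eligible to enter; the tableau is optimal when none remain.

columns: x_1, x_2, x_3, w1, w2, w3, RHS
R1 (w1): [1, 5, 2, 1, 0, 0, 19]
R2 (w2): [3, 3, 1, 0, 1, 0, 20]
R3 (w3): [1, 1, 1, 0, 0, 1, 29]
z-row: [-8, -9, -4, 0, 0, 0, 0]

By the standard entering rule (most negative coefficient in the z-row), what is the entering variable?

x_2

Negative z-row entries: x_1: -8, x_2: -9, x_3: -4.
The most negative is -9 in column x_2, so x_2 enters.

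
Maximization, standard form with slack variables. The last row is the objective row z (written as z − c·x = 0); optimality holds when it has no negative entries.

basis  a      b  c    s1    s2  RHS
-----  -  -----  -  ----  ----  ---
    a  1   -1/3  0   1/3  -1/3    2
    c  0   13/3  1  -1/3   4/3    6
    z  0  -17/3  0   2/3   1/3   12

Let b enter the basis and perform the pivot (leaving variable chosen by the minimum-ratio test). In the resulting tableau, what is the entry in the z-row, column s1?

3/13

Ratio test on column b — row 1: entry -1/3 ≤ 0; row 2: 6/(13/3) = 18/13. Minimum is 18/13 at row 2 (c leaves); pivot element 13/3.
Divide row 2 by 13/3; eliminate column b from the other rows.
z-row update in column s1: 2/3 − (-17/3)·(-1/13) = 3/13.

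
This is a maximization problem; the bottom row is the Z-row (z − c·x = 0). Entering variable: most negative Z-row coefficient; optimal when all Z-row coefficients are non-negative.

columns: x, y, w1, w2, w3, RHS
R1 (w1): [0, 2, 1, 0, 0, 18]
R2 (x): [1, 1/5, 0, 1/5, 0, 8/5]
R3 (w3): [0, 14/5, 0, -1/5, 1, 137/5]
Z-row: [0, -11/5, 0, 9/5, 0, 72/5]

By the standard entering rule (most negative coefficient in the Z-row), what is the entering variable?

y

Negative Z-row entries: y: -11/5.
The most negative is -11/5 in column y, so y enters.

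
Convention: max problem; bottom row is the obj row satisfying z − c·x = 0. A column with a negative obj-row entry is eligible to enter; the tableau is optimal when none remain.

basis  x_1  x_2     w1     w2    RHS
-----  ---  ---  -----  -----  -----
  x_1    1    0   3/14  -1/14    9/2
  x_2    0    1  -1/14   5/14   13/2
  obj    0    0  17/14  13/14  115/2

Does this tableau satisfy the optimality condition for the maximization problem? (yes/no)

Every obj-row coefficient is ≥ 0, so the tableau is optimal.

yes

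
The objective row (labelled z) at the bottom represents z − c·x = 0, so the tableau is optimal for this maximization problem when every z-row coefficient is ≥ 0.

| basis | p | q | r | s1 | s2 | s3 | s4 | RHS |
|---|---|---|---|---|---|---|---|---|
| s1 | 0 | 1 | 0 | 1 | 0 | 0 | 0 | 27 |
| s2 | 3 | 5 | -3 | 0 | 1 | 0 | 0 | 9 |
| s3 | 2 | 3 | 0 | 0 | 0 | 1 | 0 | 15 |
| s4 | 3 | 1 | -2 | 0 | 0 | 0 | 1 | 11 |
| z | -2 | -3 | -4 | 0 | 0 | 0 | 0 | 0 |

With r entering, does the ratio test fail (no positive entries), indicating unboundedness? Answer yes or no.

yes

Every constraint-row entry in column r is ≤ 0, so increasing r is unbounded.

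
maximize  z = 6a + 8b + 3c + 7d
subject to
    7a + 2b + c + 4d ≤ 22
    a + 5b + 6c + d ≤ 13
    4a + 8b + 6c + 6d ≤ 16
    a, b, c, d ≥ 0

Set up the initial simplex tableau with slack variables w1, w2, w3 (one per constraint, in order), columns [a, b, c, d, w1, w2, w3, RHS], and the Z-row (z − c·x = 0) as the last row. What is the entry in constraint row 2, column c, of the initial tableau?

Constraint 2 has coefficient 6 on c.

6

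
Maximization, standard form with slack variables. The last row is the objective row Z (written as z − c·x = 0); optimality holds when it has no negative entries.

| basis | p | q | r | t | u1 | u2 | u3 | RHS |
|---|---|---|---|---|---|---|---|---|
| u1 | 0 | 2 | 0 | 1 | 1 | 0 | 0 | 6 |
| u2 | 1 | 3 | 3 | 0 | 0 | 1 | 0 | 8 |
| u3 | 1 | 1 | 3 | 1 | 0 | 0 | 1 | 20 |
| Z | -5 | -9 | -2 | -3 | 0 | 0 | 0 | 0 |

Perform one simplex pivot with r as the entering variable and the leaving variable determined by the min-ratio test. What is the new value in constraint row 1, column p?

0

Ratio test on column r — row 1: entry 0 ≤ 0; row 2: 8/3 = 8/3; row 3: 20/3 = 20/3. Minimum is 8/3 at row 2 (u2 leaves); pivot element 3.
Divide row 2 by 3; eliminate column r from the other rows.
Row 1 update in column p: 0 − 0·(1/3) = 0.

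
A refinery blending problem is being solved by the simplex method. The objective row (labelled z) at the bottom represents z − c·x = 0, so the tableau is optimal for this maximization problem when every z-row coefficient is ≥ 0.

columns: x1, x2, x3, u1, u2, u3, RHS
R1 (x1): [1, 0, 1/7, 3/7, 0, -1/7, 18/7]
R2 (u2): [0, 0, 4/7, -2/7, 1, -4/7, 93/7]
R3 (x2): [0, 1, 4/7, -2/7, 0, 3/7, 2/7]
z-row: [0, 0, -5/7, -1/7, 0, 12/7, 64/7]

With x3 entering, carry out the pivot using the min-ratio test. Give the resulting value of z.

19/2

Ratio test on column x3 — row 1: (18/7)/(1/7) = 18; row 2: (93/7)/(4/7) = 93/4; row 3: (2/7)/(4/7) = 1/2. Minimum is 1/2 at row 3 (x2 leaves); pivot element 4/7.
Pivot on row 3; the z-row RHS becomes 64/7 − (-5/7)·(1/2) = 19/2.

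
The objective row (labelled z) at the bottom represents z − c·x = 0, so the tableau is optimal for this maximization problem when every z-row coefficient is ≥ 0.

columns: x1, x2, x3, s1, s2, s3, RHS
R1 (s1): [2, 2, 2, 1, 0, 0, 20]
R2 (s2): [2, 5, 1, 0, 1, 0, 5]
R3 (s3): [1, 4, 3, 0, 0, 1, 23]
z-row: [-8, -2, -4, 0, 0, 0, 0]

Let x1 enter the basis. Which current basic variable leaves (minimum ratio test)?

s2

Column x1 entries and ratios — s1: 20/2 = 10; s2: 5/2 = 5/2; s3: 23/1 = 23.
Smallest ratio is 5/2 in the row of s2, so s2 leaves.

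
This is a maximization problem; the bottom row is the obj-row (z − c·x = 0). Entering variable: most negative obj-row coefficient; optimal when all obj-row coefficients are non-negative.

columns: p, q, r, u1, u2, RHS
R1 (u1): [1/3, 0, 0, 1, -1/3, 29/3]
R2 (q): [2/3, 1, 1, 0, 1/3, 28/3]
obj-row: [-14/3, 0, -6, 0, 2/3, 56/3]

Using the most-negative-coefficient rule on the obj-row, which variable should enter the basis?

Negative obj-row entries: p: -14/3, r: -6.
The most negative is -6 in column r, so r enters.

r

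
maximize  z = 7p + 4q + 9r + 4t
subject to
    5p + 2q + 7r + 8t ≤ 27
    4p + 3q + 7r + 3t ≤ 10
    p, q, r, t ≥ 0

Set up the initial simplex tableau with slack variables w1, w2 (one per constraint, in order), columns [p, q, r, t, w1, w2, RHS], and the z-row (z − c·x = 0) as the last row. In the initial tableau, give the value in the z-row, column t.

The z-row carries the negated objective coefficients: the t entry is -4.

-4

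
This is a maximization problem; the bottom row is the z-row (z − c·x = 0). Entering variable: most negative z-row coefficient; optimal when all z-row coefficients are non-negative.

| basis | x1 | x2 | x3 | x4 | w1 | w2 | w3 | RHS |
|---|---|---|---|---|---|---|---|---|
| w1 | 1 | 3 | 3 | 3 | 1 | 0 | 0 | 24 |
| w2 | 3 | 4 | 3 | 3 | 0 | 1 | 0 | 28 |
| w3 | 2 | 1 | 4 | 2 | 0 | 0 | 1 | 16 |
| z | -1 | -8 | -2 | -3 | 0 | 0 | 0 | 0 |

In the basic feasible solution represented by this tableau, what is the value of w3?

w3 is basic (row 3); its value is the RHS of that row, 16.

16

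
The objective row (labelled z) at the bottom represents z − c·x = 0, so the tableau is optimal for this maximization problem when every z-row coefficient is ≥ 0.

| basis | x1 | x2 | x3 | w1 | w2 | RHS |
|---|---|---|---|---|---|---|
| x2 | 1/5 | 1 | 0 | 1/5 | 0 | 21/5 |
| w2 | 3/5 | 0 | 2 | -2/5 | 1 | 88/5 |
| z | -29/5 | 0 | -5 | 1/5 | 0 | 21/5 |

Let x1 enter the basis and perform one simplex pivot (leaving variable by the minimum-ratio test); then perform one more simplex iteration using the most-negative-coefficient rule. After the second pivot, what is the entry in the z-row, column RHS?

277/2

Ratio test on column x1 — row 1: (21/5)/(1/5) = 21; row 2: (88/5)/(3/5) = 88/3. Minimum is 21 at row 1 (x2 leaves); pivot element 1/5.
Divide row 1 by 1/5; eliminate column x1 from the other rows.
Second iteration: most negative z-row entry is -5 in column x3, so x3 enters.
Ratio test on column x3 — row 1: entry 0 ≤ 0; row 2: 5/2 = 5/2. Minimum is 5/2 at row 2 (w2 leaves); pivot element 2.
Divide row 2 by 2; eliminate column x3 from the other rows.
After both pivots, the entry at the z-row, column RHS is 277/2.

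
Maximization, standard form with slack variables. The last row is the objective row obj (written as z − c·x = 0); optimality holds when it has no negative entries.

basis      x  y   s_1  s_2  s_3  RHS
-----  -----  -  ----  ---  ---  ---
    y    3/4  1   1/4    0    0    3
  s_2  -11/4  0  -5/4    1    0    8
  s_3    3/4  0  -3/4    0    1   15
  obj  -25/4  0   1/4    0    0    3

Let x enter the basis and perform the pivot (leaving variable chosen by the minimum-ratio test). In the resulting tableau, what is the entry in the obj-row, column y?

25/3

Ratio test on column x — row 1: 3/(3/4) = 4; row 2: entry -11/4 ≤ 0; row 3: 15/(3/4) = 20. Minimum is 4 at row 1 (y leaves); pivot element 3/4.
Divide row 1 by 3/4; eliminate column x from the other rows.
obj-row update in column y: 0 − (-25/4)·(4/3) = 25/3.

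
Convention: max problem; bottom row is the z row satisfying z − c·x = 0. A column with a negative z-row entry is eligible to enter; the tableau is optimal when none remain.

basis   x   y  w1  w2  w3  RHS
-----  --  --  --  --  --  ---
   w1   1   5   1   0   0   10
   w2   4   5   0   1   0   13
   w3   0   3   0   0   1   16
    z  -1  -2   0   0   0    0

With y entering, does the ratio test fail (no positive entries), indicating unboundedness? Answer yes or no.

no

Column y has positive entries in row(s) 1, 2, 3, so the ratio test bounds it — not unbounded.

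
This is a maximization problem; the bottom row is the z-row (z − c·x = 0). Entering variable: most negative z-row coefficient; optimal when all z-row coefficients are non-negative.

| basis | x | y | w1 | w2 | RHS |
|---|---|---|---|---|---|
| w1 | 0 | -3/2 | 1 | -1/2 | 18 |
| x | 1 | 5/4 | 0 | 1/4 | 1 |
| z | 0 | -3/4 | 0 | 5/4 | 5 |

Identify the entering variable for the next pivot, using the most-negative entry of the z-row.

Negative z-row entries: y: -3/4.
The most negative is -3/4 in column y, so y enters.

y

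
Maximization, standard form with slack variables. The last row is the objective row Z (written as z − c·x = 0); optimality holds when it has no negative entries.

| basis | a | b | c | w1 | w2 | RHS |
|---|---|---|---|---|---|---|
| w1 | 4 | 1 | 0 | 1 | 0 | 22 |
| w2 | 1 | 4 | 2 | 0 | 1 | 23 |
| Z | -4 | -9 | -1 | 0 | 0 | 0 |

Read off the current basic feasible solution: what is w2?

w2 is basic (row 2); its value is the RHS of that row, 23.

23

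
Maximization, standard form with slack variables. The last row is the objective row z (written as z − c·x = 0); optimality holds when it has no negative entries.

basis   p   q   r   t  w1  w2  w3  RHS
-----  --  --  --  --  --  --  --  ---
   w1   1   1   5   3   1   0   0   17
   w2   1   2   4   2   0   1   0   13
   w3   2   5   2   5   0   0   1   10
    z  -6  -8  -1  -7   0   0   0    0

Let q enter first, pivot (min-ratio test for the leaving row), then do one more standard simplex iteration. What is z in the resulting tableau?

Ratio test on column q — row 1: 17/1 = 17; row 2: 13/2 = 13/2; row 3: 10/5 = 2. Minimum is 2 at row 3 (w3 leaves); pivot element 5.
Pivot on row 3; the z-row RHS becomes 0 − (-8)·2 = 16.
Next entering variable (most negative z-row entry -14/5): p.
Ratio test on column p — row 1: 15/(3/5) = 25; row 2: 9/(1/5) = 45; row 3: 2/(2/5) = 5. Minimum is 5 at row 3 (q leaves); pivot element 2/5.
After the second pivot the z-row RHS is 16 − (-14/5)·5 = 30.

30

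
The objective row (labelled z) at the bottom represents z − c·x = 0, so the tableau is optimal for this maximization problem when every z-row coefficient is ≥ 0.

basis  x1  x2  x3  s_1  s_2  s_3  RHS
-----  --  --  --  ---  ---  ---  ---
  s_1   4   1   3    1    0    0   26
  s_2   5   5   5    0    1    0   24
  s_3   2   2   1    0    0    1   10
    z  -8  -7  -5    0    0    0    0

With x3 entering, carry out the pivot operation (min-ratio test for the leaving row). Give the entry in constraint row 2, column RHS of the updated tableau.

24/5

Ratio test on column x3 — row 1: 26/3 = 26/3; row 2: 24/5 = 24/5; row 3: 10/1 = 10. Minimum is 24/5 at row 2 (s_2 leaves); pivot element 5.
Divide row 2 by 5; eliminate column x3 from the other rows.
In the new row 2, the RHS entry is the old entry divided by the pivot: 24/5 = 24/5.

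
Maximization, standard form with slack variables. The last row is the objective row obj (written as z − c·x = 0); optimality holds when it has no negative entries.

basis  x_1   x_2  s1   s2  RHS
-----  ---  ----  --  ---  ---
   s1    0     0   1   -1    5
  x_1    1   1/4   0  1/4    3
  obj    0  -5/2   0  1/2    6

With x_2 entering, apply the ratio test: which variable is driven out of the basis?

x_1

Column x_2 entries and ratios — s1: 0 ≤ 0, skip; x_1: 3/(1/4) = 12.
Smallest ratio is 12 in the row of x_1, so x_1 leaves.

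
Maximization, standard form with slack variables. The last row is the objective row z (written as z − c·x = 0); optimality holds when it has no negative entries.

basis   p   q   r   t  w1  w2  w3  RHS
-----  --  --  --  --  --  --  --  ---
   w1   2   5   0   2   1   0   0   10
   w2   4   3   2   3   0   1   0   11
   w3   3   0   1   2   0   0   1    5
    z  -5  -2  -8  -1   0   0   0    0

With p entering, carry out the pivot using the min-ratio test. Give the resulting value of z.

25/3

Ratio test on column p — row 1: 10/2 = 5; row 2: 11/4 = 11/4; row 3: 5/3 = 5/3. Minimum is 5/3 at row 3 (w3 leaves); pivot element 3.
Pivot on row 3; the z-row RHS becomes 0 − (-5)·(5/3) = 25/3.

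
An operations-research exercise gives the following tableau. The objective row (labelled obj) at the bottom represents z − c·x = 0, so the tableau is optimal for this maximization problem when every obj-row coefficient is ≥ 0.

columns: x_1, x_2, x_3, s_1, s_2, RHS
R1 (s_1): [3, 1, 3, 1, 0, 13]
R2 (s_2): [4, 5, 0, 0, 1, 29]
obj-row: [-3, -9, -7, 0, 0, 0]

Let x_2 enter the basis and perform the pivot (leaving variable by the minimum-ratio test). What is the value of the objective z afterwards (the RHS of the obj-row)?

Ratio test on column x_2 — row 1: 13/1 = 13; row 2: 29/5 = 29/5. Minimum is 29/5 at row 2 (s_2 leaves); pivot element 5.
Pivot on row 2; the obj-row RHS becomes 0 − (-9)·(29/5) = 261/5.

261/5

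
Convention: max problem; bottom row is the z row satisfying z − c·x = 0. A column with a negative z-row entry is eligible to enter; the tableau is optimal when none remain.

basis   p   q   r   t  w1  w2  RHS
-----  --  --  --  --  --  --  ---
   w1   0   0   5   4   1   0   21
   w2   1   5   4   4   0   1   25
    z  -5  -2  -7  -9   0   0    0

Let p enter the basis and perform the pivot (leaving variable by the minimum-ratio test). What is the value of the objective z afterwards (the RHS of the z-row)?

Ratio test on column p — row 1: entry 0 ≤ 0; row 2: 25/1 = 25. Minimum is 25 at row 2 (w2 leaves); pivot element 1.
Pivot on row 2; the z-row RHS becomes 0 − (-5)·25 = 125.

125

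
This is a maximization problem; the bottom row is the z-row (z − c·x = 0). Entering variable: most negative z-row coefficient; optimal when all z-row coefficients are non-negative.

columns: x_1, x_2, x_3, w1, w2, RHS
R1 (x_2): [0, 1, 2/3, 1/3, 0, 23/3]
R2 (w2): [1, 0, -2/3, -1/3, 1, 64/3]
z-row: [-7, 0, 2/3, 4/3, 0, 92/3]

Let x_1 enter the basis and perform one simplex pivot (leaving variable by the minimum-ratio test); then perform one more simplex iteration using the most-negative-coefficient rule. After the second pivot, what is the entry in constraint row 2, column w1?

Ratio test on column x_1 — row 1: entry 0 ≤ 0; row 2: (64/3)/1 = 64/3. Minimum is 64/3 at row 2 (w2 leaves); pivot element 1.
Divide row 2 by 1; eliminate column x_1 from the other rows.
Second iteration: most negative z-row entry is -4 in column x_3, so x_3 enters.
Ratio test on column x_3 — row 1: (23/3)/(2/3) = 23/2; row 2: entry -2/3 ≤ 0. Minimum is 23/2 at row 1 (x_2 leaves); pivot element 2/3.
Divide row 1 by 2/3; eliminate column x_3 from the other rows.
After both pivots, the entry at constraint row 2, column w1 is 0.

0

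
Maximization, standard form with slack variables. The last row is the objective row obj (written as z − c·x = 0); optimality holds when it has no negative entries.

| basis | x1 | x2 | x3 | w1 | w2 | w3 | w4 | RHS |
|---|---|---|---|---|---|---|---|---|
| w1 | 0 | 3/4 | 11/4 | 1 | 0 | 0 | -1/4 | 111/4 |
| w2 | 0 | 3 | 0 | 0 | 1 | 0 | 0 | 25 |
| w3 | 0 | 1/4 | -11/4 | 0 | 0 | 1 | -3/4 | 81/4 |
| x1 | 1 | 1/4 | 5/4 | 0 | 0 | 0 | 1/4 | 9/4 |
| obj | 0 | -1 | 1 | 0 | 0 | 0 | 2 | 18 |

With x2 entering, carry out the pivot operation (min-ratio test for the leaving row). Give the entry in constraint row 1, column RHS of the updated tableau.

Ratio test on column x2 — row 1: (111/4)/(3/4) = 37; row 2: 25/3 = 25/3; row 3: (81/4)/(1/4) = 81; row 4: (9/4)/(1/4) = 9. Minimum is 25/3 at row 2 (w2 leaves); pivot element 3.
Divide row 2 by 3; eliminate column x2 from the other rows.
Row 1 update in column RHS: 111/4 − (3/4)·(25/3) = 43/2.

43/2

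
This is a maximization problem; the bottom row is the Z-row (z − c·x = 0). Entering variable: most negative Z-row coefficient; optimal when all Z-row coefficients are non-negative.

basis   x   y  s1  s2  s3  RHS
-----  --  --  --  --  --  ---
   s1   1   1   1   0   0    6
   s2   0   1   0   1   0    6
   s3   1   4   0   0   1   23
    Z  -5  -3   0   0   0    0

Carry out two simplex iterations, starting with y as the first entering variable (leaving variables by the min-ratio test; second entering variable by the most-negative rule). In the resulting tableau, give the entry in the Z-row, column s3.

-2/3

Ratio test on column y — row 1: 6/1 = 6; row 2: 6/1 = 6; row 3: 23/4 = 23/4. Minimum is 23/4 at row 3 (s3 leaves); pivot element 4.
Divide row 3 by 4; eliminate column y from the other rows.
Second iteration: most negative Z-row entry is -17/4 in column x, so x enters.
Ratio test on column x — row 1: (1/4)/(3/4) = 1/3; row 2: entry -1/4 ≤ 0; row 3: (23/4)/(1/4) = 23. Minimum is 1/3 at row 1 (s1 leaves); pivot element 3/4.
Divide row 1 by 3/4; eliminate column x from the other rows.
After both pivots, the entry at the Z-row, column s3 is -2/3.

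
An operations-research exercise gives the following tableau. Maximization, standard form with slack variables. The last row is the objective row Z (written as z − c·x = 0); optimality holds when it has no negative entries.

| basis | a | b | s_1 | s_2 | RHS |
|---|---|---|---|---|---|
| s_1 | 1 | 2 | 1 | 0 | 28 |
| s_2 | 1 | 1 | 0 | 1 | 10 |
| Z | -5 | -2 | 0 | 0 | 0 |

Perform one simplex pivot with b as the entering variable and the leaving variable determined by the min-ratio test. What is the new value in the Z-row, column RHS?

Ratio test on column b — row 1: 28/2 = 14; row 2: 10/1 = 10. Minimum is 10 at row 2 (s_2 leaves); pivot element 1.
Divide row 2 by 1; eliminate column b from the other rows.
Z-row update in column RHS: 0 − (-2)·10 = 20.

20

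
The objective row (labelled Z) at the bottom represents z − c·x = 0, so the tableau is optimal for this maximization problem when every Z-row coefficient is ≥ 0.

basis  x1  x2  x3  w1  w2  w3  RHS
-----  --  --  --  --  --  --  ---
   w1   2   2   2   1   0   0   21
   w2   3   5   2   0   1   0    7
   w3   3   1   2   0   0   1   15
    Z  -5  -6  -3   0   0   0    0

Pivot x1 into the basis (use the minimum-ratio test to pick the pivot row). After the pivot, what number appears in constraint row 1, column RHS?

49/3

Ratio test on column x1 — row 1: 21/2 = 21/2; row 2: 7/3 = 7/3; row 3: 15/3 = 5. Minimum is 7/3 at row 2 (w2 leaves); pivot element 3.
Divide row 2 by 3; eliminate column x1 from the other rows.
Row 1 update in column RHS: 21 − 2·(7/3) = 49/3.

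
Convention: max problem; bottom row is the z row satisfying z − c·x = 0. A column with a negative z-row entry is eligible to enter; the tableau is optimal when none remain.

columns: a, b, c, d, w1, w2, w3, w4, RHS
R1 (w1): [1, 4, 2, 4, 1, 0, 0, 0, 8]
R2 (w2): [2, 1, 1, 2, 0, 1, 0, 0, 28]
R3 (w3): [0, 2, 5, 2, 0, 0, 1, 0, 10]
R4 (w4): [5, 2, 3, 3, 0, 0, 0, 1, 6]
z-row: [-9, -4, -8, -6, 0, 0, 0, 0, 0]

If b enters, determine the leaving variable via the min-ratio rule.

w1

Column b entries and ratios — w1: 8/4 = 2; w2: 28/1 = 28; w3: 10/2 = 5; w4: 6/2 = 3.
Smallest ratio is 2 in the row of w1, so w1 leaves.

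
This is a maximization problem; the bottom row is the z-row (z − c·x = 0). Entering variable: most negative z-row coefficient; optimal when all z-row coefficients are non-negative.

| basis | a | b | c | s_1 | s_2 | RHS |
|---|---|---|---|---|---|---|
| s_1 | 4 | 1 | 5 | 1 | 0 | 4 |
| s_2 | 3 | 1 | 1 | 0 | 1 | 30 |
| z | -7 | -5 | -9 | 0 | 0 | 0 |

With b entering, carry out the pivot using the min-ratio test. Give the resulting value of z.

Ratio test on column b — row 1: 4/1 = 4; row 2: 30/1 = 30. Minimum is 4 at row 1 (s_1 leaves); pivot element 1.
Pivot on row 1; the z-row RHS becomes 0 − (-5)·4 = 20.

20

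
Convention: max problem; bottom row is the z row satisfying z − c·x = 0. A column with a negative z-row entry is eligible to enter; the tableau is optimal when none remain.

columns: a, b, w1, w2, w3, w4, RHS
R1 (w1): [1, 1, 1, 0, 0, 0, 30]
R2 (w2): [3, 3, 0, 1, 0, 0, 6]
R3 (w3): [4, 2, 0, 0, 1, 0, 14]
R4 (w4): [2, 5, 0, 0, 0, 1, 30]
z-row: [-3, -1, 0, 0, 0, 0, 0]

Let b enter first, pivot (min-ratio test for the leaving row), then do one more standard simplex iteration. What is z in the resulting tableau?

6

Ratio test on column b — row 1: 30/1 = 30; row 2: 6/3 = 2; row 3: 14/2 = 7; row 4: 30/5 = 6. Minimum is 2 at row 2 (w2 leaves); pivot element 3.
Pivot on row 2; the z-row RHS becomes 0 − (-1)·2 = 2.
Next entering variable (most negative z-row entry -2): a.
Ratio test on column a — row 1: entry 0 ≤ 0; row 2: 2/1 = 2; row 3: 10/2 = 5; row 4: entry -3 ≤ 0. Minimum is 2 at row 2 (b leaves); pivot element 1.
After the second pivot the z-row RHS is 2 − (-2)·2 = 6.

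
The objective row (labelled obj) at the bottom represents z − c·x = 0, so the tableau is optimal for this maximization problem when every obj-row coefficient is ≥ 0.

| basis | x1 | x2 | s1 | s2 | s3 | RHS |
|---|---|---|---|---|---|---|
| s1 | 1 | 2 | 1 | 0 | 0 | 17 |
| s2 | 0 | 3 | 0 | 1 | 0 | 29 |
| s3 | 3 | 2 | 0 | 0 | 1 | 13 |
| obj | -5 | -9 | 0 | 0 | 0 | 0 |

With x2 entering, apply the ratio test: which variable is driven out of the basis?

s3

Column x2 entries and ratios — s1: 17/2 = 17/2; s2: 29/3 = 29/3; s3: 13/2 = 13/2.
Smallest ratio is 13/2 in the row of s3, so s3 leaves.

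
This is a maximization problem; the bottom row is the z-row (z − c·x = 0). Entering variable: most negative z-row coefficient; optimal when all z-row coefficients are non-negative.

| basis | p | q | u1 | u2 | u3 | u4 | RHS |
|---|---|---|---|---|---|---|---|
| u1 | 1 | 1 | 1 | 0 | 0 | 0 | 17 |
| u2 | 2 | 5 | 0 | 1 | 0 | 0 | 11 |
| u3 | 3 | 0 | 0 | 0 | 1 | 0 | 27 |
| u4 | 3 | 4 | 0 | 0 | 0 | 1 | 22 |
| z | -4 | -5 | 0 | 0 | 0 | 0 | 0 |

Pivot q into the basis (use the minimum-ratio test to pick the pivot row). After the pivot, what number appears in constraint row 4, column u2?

-4/5

Ratio test on column q — row 1: 17/1 = 17; row 2: 11/5 = 11/5; row 3: entry 0 ≤ 0; row 4: 22/4 = 11/2. Minimum is 11/5 at row 2 (u2 leaves); pivot element 5.
Divide row 2 by 5; eliminate column q from the other rows.
Row 4 update in column u2: 0 − 4·(1/5) = -4/5.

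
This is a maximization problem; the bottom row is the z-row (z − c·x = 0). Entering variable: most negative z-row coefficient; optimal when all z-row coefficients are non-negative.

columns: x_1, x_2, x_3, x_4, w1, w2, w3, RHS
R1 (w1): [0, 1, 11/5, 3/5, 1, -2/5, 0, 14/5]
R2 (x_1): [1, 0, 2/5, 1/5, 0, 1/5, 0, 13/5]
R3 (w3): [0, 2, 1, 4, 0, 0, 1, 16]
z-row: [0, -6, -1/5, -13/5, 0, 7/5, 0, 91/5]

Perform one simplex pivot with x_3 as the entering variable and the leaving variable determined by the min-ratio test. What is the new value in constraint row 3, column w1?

Ratio test on column x_3 — row 1: (14/5)/(11/5) = 14/11; row 2: (13/5)/(2/5) = 13/2; row 3: 16/1 = 16. Minimum is 14/11 at row 1 (w1 leaves); pivot element 11/5.
Divide row 1 by 11/5; eliminate column x_3 from the other rows.
Row 3 update in column w1: 0 − 1·(5/11) = -5/11.

-5/11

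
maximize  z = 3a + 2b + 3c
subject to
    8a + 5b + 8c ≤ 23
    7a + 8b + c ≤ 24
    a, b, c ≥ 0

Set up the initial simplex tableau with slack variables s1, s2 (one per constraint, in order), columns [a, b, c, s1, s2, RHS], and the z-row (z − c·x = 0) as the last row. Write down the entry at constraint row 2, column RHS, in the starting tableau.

24

The RHS of constraint 2 is b_2 = 24.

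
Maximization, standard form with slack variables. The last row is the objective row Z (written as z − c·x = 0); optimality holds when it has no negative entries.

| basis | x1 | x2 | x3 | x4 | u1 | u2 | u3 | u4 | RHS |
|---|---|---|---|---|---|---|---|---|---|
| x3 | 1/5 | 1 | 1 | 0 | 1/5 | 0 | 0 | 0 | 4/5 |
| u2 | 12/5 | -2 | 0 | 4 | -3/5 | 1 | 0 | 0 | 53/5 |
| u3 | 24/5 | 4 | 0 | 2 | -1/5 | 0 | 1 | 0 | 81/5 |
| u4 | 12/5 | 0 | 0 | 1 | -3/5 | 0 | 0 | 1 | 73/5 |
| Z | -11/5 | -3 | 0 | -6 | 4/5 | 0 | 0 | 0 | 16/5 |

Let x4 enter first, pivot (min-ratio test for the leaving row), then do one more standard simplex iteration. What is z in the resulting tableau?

Ratio test on column x4 — row 1: entry 0 ≤ 0; row 2: (53/5)/4 = 53/20; row 3: (81/5)/2 = 81/10; row 4: (73/5)/1 = 73/5. Minimum is 53/20 at row 2 (u2 leaves); pivot element 4.
Pivot on row 2; the Z-row RHS becomes 16/5 − (-6)·(53/20) = 191/10.
Next entering variable (most negative Z-row entry -6): x2.
Ratio test on column x2 — row 1: (4/5)/1 = 4/5; row 2: entry -1/2 ≤ 0; row 3: (109/10)/5 = 109/50; row 4: (239/20)/(1/2) = 239/10. Minimum is 4/5 at row 1 (x3 leaves); pivot element 1.
After the second pivot the Z-row RHS is 191/10 − (-6)·(4/5) = 239/10.

239/10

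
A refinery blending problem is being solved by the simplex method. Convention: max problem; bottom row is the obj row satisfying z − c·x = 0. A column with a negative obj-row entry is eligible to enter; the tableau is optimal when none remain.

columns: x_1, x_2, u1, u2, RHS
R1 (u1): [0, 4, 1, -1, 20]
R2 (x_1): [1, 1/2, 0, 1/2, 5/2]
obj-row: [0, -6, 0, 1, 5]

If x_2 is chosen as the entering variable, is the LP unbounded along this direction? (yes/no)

no

Column x_2 has positive entries in row(s) 1, 2, so the ratio test bounds it — not unbounded.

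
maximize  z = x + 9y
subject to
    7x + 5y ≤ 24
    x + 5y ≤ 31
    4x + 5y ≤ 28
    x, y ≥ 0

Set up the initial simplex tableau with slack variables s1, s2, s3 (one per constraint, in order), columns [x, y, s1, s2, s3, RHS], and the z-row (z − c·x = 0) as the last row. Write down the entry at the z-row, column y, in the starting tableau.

-9

The z-row carries the negated objective coefficients: the y entry is -9.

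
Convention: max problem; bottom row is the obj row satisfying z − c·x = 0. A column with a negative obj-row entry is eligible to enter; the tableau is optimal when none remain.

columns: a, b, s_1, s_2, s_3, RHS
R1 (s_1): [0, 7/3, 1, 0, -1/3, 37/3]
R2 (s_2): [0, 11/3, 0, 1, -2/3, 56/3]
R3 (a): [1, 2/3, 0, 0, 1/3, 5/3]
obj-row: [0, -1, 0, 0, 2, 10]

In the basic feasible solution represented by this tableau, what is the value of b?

0

b is not in the basis, so in the current basic feasible solution b = 0.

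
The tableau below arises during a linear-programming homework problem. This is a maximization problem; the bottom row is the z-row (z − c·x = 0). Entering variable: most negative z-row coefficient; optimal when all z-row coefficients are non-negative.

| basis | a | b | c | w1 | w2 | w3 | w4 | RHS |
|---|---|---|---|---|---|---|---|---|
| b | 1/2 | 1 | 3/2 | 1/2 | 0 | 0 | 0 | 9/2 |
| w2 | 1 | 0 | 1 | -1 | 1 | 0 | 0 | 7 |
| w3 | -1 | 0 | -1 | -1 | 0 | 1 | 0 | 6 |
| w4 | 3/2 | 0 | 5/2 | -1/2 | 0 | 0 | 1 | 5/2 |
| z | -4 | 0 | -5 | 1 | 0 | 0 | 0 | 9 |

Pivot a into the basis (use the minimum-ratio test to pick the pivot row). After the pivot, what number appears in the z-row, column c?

Ratio test on column a — row 1: (9/2)/(1/2) = 9; row 2: 7/1 = 7; row 3: entry -1 ≤ 0; row 4: (5/2)/(3/2) = 5/3. Minimum is 5/3 at row 4 (w4 leaves); pivot element 3/2.
Divide row 4 by 3/2; eliminate column a from the other rows.
z-row update in column c: -5 − (-4)·(5/3) = 5/3.

5/3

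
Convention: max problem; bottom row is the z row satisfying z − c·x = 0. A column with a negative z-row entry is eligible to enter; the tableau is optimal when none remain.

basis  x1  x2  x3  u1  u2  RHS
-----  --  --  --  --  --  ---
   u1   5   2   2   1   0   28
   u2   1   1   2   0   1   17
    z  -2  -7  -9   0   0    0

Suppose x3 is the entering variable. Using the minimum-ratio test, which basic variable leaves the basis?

Column x3 entries and ratios — u1: 28/2 = 14; u2: 17/2 = 17/2.
Smallest ratio is 17/2 in the row of u2, so u2 leaves.

u2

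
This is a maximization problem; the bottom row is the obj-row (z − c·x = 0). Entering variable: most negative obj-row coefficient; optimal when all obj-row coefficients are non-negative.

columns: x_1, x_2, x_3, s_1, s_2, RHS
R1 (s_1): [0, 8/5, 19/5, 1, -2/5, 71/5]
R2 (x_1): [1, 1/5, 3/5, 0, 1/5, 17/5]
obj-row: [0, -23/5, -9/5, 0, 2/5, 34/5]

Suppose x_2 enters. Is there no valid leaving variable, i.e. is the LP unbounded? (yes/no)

no

Column x_2 has positive entries in row(s) 1, 2, so the ratio test bounds it — not unbounded.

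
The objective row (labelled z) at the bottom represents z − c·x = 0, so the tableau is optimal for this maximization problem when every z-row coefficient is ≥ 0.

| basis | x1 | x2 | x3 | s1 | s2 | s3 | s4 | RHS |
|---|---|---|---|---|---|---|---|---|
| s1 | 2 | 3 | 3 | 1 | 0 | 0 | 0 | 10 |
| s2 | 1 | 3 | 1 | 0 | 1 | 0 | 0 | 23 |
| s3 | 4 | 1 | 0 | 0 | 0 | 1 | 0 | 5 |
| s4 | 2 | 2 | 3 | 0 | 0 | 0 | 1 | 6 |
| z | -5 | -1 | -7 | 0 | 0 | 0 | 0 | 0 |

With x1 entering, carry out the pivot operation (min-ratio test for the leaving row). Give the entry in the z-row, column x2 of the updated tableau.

Ratio test on column x1 — row 1: 10/2 = 5; row 2: 23/1 = 23; row 3: 5/4 = 5/4; row 4: 6/2 = 3. Minimum is 5/4 at row 3 (s3 leaves); pivot element 4.
Divide row 3 by 4; eliminate column x1 from the other rows.
z-row update in column x2: -1 − (-5)·(1/4) = 1/4.

1/4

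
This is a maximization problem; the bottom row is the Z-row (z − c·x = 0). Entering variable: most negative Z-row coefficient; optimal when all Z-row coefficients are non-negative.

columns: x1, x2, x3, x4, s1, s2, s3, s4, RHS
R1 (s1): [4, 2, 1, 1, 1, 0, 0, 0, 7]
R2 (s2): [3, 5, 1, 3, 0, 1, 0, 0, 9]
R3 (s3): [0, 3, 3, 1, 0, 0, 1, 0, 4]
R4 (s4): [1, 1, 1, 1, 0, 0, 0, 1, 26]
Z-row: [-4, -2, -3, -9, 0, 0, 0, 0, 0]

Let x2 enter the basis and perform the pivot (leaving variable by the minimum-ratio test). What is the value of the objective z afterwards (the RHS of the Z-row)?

Ratio test on column x2 — row 1: 7/2 = 7/2; row 2: 9/5 = 9/5; row 3: 4/3 = 4/3; row 4: 26/1 = 26. Minimum is 4/3 at row 3 (s3 leaves); pivot element 3.
Pivot on row 3; the Z-row RHS becomes 0 − (-2)·(4/3) = 8/3.

8/3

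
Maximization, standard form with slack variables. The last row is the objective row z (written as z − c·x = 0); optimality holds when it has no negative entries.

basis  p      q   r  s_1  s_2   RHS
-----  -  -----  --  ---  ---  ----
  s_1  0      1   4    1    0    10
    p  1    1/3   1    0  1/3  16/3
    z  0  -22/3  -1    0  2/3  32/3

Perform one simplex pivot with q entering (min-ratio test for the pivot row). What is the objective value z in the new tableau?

Ratio test on column q — row 1: 10/1 = 10; row 2: (16/3)/(1/3) = 16. Minimum is 10 at row 1 (s_1 leaves); pivot element 1.
Pivot on row 1; the z-row RHS becomes 32/3 − (-22/3)·10 = 84.

84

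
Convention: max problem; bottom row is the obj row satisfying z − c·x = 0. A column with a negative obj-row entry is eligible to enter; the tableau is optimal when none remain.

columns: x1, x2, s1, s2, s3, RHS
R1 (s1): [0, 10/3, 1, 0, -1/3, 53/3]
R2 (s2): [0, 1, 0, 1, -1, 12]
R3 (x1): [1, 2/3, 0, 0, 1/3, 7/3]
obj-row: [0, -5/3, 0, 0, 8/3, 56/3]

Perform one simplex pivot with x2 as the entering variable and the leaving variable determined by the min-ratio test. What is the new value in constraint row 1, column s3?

-2

Ratio test on column x2 — row 1: (53/3)/(10/3) = 53/10; row 2: 12/1 = 12; row 3: (7/3)/(2/3) = 7/2. Minimum is 7/2 at row 3 (x1 leaves); pivot element 2/3.
Divide row 3 by 2/3; eliminate column x2 from the other rows.
Row 1 update in column s3: -1/3 − (10/3)·(1/2) = -2.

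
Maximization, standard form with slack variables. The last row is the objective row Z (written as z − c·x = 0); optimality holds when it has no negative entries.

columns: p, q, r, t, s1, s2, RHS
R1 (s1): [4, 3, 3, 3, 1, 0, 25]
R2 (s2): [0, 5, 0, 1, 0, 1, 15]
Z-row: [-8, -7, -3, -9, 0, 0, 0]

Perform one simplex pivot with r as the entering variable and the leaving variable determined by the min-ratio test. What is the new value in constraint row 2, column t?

1

Ratio test on column r — row 1: 25/3 = 25/3; row 2: entry 0 ≤ 0. Minimum is 25/3 at row 1 (s1 leaves); pivot element 3.
Divide row 1 by 3; eliminate column r from the other rows.
Row 2 update in column t: 1 − 0·1 = 1.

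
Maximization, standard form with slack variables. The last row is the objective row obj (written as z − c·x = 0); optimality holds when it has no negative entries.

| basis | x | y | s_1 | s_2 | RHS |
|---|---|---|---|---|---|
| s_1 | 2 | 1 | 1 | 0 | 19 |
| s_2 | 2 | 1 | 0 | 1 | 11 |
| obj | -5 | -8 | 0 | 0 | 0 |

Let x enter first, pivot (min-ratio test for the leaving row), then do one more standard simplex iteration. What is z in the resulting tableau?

88

Ratio test on column x — row 1: 19/2 = 19/2; row 2: 11/2 = 11/2. Minimum is 11/2 at row 2 (s_2 leaves); pivot element 2.
Pivot on row 2; the obj-row RHS becomes 0 − (-5)·(11/2) = 55/2.
Next entering variable (most negative obj-row entry -11/2): y.
Ratio test on column y — row 1: entry 0 ≤ 0; row 2: (11/2)/(1/2) = 11. Minimum is 11 at row 2 (x leaves); pivot element 1/2.
After the second pivot the obj-row RHS is 55/2 − (-11/2)·11 = 88.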